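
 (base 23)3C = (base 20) 41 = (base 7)144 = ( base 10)81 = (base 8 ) 121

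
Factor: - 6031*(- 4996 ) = 2^2*37^1 * 163^1 *1249^1  =  30130876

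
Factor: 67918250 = 2^1*5^3*107^1*2539^1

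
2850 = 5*570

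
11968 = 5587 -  - 6381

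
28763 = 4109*7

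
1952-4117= - 2165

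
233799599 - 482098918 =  - 248299319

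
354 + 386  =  740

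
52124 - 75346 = -23222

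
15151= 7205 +7946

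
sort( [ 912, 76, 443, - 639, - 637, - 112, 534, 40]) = [ - 639,-637, - 112,40, 76, 443  ,  534, 912]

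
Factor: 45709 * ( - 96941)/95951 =- 13^1*43^1*229^(-1)*419^( - 1 )*1063^1* 7457^1 = - 4431076169/95951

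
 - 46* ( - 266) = 12236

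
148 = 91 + 57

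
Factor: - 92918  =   - 2^1*7^1 * 6637^1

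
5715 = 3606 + 2109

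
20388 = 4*5097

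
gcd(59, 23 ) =1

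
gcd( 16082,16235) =17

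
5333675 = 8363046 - 3029371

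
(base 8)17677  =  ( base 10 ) 8127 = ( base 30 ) 90r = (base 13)3912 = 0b1111110111111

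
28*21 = 588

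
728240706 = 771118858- 42878152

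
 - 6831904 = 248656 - 7080560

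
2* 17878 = 35756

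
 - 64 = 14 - 78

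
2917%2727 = 190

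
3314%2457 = 857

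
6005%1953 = 146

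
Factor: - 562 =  - 2^1*281^1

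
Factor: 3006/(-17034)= - 3/17 = - 3^1*17^( - 1)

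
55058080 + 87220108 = 142278188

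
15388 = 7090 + 8298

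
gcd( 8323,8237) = 1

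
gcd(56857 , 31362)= 1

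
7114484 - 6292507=821977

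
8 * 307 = 2456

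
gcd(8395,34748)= 73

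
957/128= 7 +61/128=7.48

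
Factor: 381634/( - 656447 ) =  - 418/719 = - 2^1*11^1*19^1*719^( - 1 )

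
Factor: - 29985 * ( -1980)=59370300 =2^2*  3^3*5^2*11^1 * 1999^1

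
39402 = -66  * ( - 597) 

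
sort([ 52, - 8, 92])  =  [ - 8,  52, 92] 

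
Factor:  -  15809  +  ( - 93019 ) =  - 2^2*3^2*3023^1 = - 108828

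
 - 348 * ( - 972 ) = 338256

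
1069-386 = 683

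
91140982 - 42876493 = 48264489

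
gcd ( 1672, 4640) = 8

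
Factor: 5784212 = 2^2*7^1  *167^1*1237^1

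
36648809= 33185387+3463422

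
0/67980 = 0 = 0.00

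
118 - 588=  -  470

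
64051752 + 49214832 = 113266584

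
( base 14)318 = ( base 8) 1142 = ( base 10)610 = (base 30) ka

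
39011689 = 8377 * 4657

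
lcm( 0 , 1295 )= 0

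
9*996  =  8964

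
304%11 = 7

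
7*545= 3815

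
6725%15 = 5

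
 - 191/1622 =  -191/1622 = -0.12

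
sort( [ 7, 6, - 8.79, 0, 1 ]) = [ -8.79, 0, 1,6,7 ] 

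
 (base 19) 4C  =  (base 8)130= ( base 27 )37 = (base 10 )88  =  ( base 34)2K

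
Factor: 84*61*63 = 322812 = 2^2*3^3*7^2*61^1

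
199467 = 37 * 5391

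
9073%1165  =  918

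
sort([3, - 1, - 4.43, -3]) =[ - 4.43, - 3, -1,  3] 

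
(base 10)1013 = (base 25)1FD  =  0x3F5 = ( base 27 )1AE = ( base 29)15r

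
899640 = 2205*408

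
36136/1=36136 = 36136.00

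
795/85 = 159/17 = 9.35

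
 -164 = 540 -704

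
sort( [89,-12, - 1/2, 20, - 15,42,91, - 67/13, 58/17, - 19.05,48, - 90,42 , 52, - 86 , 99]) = [ - 90,-86, - 19.05, - 15,-12, - 67/13, - 1/2, 58/17,20 , 42,  42,48,52, 89,91,99] 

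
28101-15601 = 12500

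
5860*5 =29300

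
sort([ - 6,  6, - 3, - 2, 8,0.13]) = [ - 6, - 3, -2,  0.13,6,8 ] 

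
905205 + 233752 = 1138957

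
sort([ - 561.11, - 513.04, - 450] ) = [ - 561.11, - 513.04, - 450]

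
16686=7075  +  9611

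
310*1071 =332010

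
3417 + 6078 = 9495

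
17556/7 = 2508 = 2508.00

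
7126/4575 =7126/4575 =1.56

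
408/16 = 25 + 1/2 = 25.50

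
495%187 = 121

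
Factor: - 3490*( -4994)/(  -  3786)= -2^1*3^(  -  1)*5^1*11^1*227^1*349^1*  631^( - 1)= -8714530/1893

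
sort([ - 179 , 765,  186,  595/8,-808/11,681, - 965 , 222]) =[ - 965,-179, - 808/11, 595/8,  186,222 , 681,765] 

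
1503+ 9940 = 11443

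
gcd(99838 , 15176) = 2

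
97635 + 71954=169589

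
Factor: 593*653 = 593^1*653^1 = 387229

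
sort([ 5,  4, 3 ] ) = [ 3, 4,5 ]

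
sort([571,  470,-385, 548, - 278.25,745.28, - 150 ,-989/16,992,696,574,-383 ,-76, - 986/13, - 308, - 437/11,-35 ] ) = [-385, - 383,-308, - 278.25, - 150, - 76,  -  986/13,-989/16, - 437/11, - 35,470,548, 571,574, 696, 745.28, 992] 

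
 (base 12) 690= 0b1111001100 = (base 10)972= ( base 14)4D6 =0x3cc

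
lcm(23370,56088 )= 280440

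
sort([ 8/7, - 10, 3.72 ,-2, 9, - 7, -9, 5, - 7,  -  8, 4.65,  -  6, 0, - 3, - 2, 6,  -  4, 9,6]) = [-10,  -  9,-8, -7 , - 7,  -  6, - 4, - 3,  -  2, - 2,0  ,  8/7, 3.72 , 4.65, 5,6,6, 9,  9 ] 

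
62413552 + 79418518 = 141832070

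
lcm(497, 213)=1491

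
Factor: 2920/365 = 2^3 = 8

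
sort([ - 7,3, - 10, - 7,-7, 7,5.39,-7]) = [ - 10,-7, - 7, - 7, - 7,3,  5.39 , 7] 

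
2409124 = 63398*38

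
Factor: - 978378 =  - 2^1*3^1*163063^1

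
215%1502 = 215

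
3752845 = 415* 9043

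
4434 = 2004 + 2430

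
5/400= 1/80 = 0.01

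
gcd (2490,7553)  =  83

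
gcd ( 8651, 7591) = 1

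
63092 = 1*63092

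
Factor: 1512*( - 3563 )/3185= -109944/65 = - 2^3 *3^3*5^( - 1)*13^ ( - 1 ) * 509^1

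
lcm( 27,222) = 1998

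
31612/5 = 6322 + 2/5 = 6322.40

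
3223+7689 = 10912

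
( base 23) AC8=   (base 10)5574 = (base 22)bb8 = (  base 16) 15C6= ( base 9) 7573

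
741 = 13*57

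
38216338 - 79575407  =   - 41359069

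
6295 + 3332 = 9627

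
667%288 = 91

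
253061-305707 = -52646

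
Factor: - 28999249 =-829^1 * 34981^1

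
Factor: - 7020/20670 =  - 18/53 = -2^1*3^2*53^(-1)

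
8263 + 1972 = 10235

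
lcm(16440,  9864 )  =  49320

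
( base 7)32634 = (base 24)E60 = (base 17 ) 1B6E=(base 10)8208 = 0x2010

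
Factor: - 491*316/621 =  - 155156/621  =  - 2^2*3^ ( - 3)*23^(-1)*79^1*491^1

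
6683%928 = 187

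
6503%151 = 10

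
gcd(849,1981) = 283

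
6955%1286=525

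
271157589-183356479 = 87801110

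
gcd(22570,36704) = 74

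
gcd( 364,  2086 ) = 14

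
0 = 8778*0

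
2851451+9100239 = 11951690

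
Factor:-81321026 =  - 2^1*19^2*163^1 * 691^1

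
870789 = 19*45831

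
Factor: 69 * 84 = 5796= 2^2 * 3^2*7^1*23^1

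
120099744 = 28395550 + 91704194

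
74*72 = 5328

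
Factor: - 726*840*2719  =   - 1658154960 = - 2^4*3^2*5^1*7^1*11^2*2719^1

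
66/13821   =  22/4607= 0.00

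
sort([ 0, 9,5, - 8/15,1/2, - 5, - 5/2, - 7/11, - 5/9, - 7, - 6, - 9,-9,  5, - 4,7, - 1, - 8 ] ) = [ - 9, - 9,-8,-7, - 6, - 5, -4,-5/2, - 1 , - 7/11,- 5/9, - 8/15,  0  ,  1/2,  5,5,7, 9]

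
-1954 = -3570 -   -  1616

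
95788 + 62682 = 158470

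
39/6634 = 39/6634 = 0.01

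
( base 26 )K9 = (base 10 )529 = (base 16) 211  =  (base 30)hj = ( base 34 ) fj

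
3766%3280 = 486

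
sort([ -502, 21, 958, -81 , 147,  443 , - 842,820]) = [ - 842, - 502, - 81,21, 147,443,820  ,  958 ] 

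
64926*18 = 1168668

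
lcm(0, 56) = 0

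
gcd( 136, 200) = 8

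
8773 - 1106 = 7667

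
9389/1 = 9389 = 9389.00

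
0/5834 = 0 = 0.00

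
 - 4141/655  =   - 7+ 444/655 = - 6.32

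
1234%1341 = 1234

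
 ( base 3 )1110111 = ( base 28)1a2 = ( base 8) 2052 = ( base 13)640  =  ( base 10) 1066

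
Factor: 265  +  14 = 279  =  3^2*31^1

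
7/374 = 7/374 = 0.02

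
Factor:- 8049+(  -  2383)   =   - 2^6*163^1 = - 10432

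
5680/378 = 15 + 5/189 = 15.03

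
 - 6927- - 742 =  - 6185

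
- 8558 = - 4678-3880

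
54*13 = 702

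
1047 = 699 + 348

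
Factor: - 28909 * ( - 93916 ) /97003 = 2715017644/97003 = 2^2*53^1*443^1*28909^1*97003^( - 1 ) 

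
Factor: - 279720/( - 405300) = 2^1*3^2 * 5^( - 1)*37^1 * 193^(  -  1)= 666/965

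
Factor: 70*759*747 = 39688110 = 2^1*3^3*5^1*7^1*11^1*23^1*83^1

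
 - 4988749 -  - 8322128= 3333379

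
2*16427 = 32854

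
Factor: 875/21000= 1/24  =  2^( - 3 )*3^(  -  1)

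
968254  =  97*9982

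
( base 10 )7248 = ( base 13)33B7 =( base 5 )212443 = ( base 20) i28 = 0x1C50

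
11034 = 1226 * 9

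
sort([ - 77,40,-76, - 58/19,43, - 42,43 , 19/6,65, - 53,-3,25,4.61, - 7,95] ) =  [ - 77, - 76, - 53, - 42, - 7, - 58/19, -3,19/6,4.61,25,40 , 43,43,  65,95 ] 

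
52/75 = 52/75 = 0.69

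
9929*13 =129077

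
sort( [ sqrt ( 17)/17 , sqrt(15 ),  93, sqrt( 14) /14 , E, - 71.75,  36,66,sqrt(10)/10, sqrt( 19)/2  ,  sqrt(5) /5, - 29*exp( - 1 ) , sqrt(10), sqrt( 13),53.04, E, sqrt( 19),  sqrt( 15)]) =[- 71.75, - 29*exp( - 1 ),  sqrt(17) /17,sqrt(14)/14, sqrt(10 )/10,sqrt( 5 ) /5, sqrt( 19 ) /2,  E,E,sqrt( 10),sqrt( 13), sqrt( 15 ),sqrt(15), sqrt (19 ), 36 , 53.04,  66, 93]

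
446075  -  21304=424771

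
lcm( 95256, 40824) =285768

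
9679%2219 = 803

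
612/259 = 2+94/259 = 2.36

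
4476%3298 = 1178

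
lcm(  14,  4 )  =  28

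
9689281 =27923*347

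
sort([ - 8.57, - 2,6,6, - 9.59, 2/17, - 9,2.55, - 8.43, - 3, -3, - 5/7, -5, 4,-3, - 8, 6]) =[-9.59 , - 9, - 8.57, - 8.43, - 8, - 5, - 3, - 3, - 3, - 2 , - 5/7, 2/17,2.55  ,  4,6,6,6 ] 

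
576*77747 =44782272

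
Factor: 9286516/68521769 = 2^2*19^1 *71^1 *317^ (  -  1)*1721^1 * 216157^(-1)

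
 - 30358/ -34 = 892+15/17  =  892.88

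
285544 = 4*71386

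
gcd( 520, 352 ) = 8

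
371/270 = 1+101/270 = 1.37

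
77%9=5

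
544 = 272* 2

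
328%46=6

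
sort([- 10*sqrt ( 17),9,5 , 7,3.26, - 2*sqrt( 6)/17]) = [ - 10*sqrt( 17),-2*sqrt( 6)/17,3.26,5,7, 9]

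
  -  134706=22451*( - 6) 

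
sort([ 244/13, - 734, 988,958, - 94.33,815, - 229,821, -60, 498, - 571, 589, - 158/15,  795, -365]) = [-734, - 571, - 365  , - 229 ,-94.33, - 60, - 158/15,244/13  ,  498,589,795,815, 821,958,988 ]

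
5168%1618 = 314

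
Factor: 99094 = 2^1*49547^1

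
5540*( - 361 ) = -1999940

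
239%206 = 33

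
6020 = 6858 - 838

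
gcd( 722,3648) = 38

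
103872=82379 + 21493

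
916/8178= 458/4089 =0.11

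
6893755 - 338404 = 6555351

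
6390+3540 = 9930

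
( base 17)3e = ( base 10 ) 65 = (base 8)101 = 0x41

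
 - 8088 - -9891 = 1803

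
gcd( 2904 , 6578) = 22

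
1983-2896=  - 913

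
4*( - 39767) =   -  159068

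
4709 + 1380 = 6089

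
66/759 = 2/23 =0.09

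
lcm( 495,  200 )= 19800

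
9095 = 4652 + 4443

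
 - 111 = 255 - 366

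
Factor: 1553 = 1553^1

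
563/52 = 10+43/52=10.83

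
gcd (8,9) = 1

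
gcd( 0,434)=434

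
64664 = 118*548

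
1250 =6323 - 5073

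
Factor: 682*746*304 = 154666688 = 2^6*11^1*19^1 * 31^1*373^1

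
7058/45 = 156+38/45 =156.84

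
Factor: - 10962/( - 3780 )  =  2^( - 1)*5^ (- 1) * 29^1 = 29/10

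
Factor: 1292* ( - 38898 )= - 50256216 = - 2^3*3^2*17^1*19^1*2161^1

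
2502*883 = 2209266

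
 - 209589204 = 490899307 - 700488511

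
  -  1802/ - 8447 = 1802/8447 = 0.21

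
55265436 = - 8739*(-6324 ) 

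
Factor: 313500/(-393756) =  - 125/157 =- 5^3 * 157^( - 1)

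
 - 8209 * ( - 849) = 6969441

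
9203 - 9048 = 155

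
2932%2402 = 530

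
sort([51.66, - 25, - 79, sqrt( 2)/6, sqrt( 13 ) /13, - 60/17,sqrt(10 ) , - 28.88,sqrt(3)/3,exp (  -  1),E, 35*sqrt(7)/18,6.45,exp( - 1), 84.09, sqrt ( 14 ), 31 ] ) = [ - 79, -28.88, - 25, - 60/17, sqrt( 2) /6,sqrt( 13 ) /13, exp( - 1 ), exp( - 1 ),sqrt ( 3) /3,  E , sqrt(10), sqrt(14), 35*sqrt ( 7 ) /18,6.45,31, 51.66, 84.09 ] 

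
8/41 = 8/41 = 0.20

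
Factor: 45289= 45289^1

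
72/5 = 72/5 = 14.40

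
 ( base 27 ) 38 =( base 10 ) 89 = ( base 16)59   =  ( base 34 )2l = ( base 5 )324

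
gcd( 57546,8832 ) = 138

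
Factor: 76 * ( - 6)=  - 456= -2^3*3^1 * 19^1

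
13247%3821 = 1784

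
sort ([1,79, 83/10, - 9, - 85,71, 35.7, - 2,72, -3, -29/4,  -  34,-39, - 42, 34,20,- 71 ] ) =[ - 85, - 71, - 42,-39 ,-34, - 9, - 29/4, - 3,-2,  1, 83/10,  20,34, 35.7, 71,72,  79]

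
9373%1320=133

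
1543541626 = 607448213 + 936093413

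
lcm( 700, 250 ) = 3500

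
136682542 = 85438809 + 51243733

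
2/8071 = 2/8071 = 0.00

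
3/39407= 3/39407 = 0.00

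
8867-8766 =101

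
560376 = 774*724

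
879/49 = 879/49 = 17.94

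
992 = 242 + 750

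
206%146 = 60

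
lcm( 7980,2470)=103740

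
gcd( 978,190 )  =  2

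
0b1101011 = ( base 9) 128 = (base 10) 107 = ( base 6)255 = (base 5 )412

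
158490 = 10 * 15849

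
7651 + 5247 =12898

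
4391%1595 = 1201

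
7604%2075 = 1379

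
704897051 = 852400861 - 147503810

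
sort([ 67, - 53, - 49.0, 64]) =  [ - 53, - 49.0, 64, 67]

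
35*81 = 2835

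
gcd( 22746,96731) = 1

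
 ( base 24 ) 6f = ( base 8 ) 237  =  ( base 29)5E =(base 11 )135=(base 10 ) 159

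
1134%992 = 142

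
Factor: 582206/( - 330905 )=-2^1*5^( - 1)*17^( - 2)*229^( - 1)*291103^1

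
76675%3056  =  275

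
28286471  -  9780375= 18506096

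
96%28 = 12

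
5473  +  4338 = 9811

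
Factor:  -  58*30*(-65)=113100 = 2^2*3^1*5^2*13^1*29^1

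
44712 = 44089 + 623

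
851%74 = 37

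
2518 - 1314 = 1204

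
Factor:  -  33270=-2^1*3^1 *5^1*1109^1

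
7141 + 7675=14816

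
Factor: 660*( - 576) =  - 380160 = -2^8 * 3^3 * 5^1 * 11^1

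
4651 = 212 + 4439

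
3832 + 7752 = 11584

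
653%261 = 131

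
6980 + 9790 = 16770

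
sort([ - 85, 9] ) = [ - 85, 9 ]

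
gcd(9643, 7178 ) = 1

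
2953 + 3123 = 6076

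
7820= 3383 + 4437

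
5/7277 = 5/7277=0.00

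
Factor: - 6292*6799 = - 42779308 = - 2^2*11^2*13^2*523^1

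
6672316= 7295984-623668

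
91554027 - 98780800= - 7226773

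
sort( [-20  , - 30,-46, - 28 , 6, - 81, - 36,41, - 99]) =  [-99,-81, - 46, - 36, - 30, - 28, -20,6, 41 ] 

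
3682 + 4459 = 8141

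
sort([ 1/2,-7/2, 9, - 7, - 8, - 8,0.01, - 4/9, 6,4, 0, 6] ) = [ - 8, - 8, - 7,  -  7/2 , - 4/9 , 0, 0.01, 1/2, 4, 6, 6, 9] 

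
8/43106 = 4/21553 = 0.00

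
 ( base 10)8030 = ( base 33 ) 7CB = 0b1111101011110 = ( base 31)8b1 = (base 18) 16e2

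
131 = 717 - 586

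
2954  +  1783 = 4737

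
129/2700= 43/900 = 0.05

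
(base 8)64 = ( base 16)34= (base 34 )1I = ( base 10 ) 52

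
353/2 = 353/2 =176.50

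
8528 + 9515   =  18043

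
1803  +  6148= 7951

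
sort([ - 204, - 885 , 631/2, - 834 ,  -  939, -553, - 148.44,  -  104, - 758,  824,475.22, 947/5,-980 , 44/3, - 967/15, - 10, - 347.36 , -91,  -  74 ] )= [  -  980,-939,  -  885,  -  834, - 758, - 553, - 347.36, - 204, - 148.44, - 104, - 91, - 74,-967/15 , - 10, 44/3 , 947/5,  631/2,475.22, 824] 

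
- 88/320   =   - 11/40 = - 0.28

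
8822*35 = 308770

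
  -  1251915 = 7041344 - 8293259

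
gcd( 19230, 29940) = 30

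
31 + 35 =66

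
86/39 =2 + 8/39 = 2.21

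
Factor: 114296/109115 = 728/695 = 2^3*5^( -1) * 7^1 * 13^1*139^( - 1 )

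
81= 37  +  44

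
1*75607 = 75607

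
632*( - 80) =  - 50560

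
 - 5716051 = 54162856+-59878907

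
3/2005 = 3/2005= 0.00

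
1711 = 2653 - 942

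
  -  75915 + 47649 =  - 28266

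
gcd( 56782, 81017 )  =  1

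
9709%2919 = 952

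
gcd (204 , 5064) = 12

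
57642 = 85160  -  27518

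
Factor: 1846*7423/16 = 2^( - 3)*13^2 * 71^1*571^1 = 6851429/8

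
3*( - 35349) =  - 106047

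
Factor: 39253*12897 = 3^2 * 17^1*1433^1 *2309^1  =  506245941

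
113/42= 2 + 29/42  =  2.69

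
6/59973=2/19991 = 0.00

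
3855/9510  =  257/634 =0.41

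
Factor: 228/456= 1/2= 2^ ( - 1)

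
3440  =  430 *8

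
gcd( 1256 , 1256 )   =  1256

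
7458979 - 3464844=3994135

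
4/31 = 4/31 = 0.13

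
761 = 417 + 344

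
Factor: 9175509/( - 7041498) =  - 2^( - 1)*3^1*7^1*145643^1*1173583^(-1 ) = - 3058503/2347166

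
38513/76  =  506+3/4 = 506.75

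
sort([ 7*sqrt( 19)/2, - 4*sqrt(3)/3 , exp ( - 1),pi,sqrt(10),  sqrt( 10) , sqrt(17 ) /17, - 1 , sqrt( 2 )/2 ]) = [ - 4*sqrt( 3)/3,-1, sqrt( 17)/17,exp ( - 1), sqrt(2)/2,pi, sqrt( 10 ), sqrt ( 10),7*sqrt(19)/2]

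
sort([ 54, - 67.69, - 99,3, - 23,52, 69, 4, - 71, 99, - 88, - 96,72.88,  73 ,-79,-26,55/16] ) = [ - 99, - 96, - 88,  -  79, - 71, - 67.69 , - 26, - 23,3,55/16, 4 , 52,54,69 , 72.88,73, 99]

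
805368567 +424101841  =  1229470408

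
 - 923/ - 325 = 71/25 = 2.84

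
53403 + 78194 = 131597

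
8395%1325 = 445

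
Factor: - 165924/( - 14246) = 198/17  =  2^1*3^2*11^1 * 17^ ( - 1)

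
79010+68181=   147191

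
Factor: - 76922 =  - 2^1*38461^1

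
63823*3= 191469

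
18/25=18/25 = 0.72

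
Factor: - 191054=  - 2^1*95527^1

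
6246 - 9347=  - 3101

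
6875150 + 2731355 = 9606505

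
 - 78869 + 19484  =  -59385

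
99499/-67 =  - 1486 + 63/67=- 1485.06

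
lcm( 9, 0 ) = 0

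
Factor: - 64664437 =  -64664437^1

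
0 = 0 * 45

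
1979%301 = 173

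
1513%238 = 85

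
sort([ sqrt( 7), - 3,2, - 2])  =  [ - 3, - 2,2,sqrt(7 )]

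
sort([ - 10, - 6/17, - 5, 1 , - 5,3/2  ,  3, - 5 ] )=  [- 10,-5,  -  5, - 5, - 6/17, 1,3/2,3 ] 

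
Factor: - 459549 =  - 3^2*51061^1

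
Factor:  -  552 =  - 2^3*3^1*23^1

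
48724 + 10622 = 59346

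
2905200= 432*6725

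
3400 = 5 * 680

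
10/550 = 1/55 = 0.02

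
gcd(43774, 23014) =2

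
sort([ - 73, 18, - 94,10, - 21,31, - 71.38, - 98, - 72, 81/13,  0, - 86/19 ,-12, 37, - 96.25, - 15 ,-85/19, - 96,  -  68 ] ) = [ - 98,-96.25, - 96, - 94, - 73, - 72, -71.38, - 68, - 21, - 15, - 12, - 86/19,-85/19,0,81/13, 10, 18,31, 37 ]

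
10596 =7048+3548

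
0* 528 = 0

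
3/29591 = 3/29591 =0.00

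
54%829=54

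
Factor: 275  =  5^2*11^1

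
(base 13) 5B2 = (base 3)1100200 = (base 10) 990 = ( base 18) 310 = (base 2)1111011110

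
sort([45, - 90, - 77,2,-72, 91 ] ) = [ - 90, - 77, - 72, 2,45,91] 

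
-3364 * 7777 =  - 26161828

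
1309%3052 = 1309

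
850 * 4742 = 4030700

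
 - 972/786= -162/131 = - 1.24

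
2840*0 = 0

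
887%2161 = 887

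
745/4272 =745/4272 = 0.17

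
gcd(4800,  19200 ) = 4800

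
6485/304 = 21 + 101/304 = 21.33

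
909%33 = 18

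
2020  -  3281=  - 1261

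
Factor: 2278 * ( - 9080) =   -  2^4*5^1  *17^1 * 67^1 * 227^1=- 20684240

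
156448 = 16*9778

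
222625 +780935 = 1003560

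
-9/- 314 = 9/314 = 0.03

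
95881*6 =575286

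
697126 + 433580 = 1130706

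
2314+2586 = 4900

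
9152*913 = 8355776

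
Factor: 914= 2^1*457^1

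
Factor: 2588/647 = 2^2 = 4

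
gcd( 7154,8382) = 2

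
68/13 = 5 + 3/13 = 5.23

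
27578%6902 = 6872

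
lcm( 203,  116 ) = 812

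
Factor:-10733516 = -2^2* 59^1*45481^1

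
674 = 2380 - 1706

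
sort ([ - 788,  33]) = [- 788, 33] 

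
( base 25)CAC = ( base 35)6BR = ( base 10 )7762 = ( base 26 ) BCE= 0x1E52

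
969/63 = 15 + 8/21 = 15.38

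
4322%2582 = 1740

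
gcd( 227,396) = 1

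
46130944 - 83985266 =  - 37854322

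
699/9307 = 699/9307 = 0.08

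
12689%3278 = 2855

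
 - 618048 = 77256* ( - 8 )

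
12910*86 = 1110260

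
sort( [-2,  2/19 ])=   [ - 2, 2/19]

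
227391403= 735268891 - 507877488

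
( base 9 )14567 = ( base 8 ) 23327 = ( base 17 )206F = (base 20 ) 14H3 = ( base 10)9943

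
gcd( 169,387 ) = 1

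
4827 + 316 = 5143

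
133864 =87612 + 46252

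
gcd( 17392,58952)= 8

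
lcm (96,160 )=480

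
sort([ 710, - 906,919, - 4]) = [ - 906,-4, 710,919]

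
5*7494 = 37470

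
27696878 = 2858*9691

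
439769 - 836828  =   - 397059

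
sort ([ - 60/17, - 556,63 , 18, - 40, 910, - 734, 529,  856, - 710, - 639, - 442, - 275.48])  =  [ - 734, - 710, - 639 , - 556, -442, - 275.48, - 40 ,-60/17, 18,63,529, 856,910]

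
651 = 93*7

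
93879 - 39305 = 54574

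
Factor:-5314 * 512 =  - 2^10*2657^1 = - 2720768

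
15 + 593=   608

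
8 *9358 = 74864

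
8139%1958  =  307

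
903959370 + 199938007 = 1103897377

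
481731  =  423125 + 58606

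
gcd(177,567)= 3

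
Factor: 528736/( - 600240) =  - 2^1*3^( - 1)*5^ ( - 1 )*13^1 * 31^1*61^( - 1) = - 806/915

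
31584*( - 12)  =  -379008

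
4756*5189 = 24678884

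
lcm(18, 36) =36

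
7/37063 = 7/37063 = 0.00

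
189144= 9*21016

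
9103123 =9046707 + 56416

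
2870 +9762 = 12632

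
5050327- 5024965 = 25362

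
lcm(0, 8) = 0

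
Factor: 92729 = 7^1*13^1 *1019^1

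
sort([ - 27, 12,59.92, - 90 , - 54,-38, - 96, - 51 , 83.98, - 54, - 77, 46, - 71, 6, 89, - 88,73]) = [ - 96, - 90,  -  88,-77, - 71, - 54, - 54,-51, - 38 , - 27, 6, 12,46 , 59.92,  73, 83.98,89 ] 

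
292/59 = 292/59 = 4.95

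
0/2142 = 0 = 0.00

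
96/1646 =48/823 = 0.06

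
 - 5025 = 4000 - 9025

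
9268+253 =9521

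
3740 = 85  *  44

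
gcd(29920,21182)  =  34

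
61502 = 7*8786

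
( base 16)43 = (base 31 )25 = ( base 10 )67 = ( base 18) 3D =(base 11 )61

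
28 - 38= - 10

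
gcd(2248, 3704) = 8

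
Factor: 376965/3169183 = 3^2*5^1* 389^( - 1 )*8147^( - 1)*8377^1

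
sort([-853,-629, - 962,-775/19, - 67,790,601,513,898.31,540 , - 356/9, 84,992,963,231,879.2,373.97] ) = [ - 962,-853,-629, - 67 , - 775/19,- 356/9 , 84, 231,373.97, 513, 540,601 , 790,879.2,898.31,963,992 ]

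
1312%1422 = 1312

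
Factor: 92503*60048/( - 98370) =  - 2^3*3^1*5^( - 1 )* 139^1*1093^(-1)*92503^1= - 308590008/5465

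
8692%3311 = 2070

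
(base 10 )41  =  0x29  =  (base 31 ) 1a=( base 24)1h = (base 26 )1F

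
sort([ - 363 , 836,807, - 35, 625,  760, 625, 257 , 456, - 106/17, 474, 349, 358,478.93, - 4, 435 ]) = [ - 363,  -  35, - 106/17, - 4,257,  349,358,435,456, 474, 478.93 , 625,625,760,807, 836 ] 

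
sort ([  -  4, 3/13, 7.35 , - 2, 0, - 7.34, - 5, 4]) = [ - 7.34, - 5, - 4,-2,0,  3/13, 4, 7.35]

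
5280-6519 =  - 1239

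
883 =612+271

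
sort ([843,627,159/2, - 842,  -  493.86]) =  [ - 842, - 493.86, 159/2 , 627,  843 ] 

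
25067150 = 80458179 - 55391029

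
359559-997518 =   -  637959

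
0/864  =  0 = 0.00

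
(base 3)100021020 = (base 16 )1A64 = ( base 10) 6756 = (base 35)5I1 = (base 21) F6F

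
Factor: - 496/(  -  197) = 2^4 * 31^1*197^ (-1)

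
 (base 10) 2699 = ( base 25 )47O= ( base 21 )62B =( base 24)4GB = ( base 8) 5213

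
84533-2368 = 82165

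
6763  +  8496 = 15259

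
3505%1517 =471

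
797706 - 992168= - 194462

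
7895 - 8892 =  - 997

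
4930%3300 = 1630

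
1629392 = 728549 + 900843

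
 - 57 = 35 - 92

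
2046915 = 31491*65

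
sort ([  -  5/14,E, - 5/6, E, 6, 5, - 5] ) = [-5,-5/6,  -  5/14,E, E, 5, 6]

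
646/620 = 1 + 13/310= 1.04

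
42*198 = 8316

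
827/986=827/986 = 0.84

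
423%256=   167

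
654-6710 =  - 6056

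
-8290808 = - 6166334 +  - 2124474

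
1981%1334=647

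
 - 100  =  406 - 506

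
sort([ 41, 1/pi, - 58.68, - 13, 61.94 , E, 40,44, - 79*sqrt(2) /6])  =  [ - 58.68,  -  79*sqrt(2 )/6,-13,1/pi , E, 40, 41,44 , 61.94 ]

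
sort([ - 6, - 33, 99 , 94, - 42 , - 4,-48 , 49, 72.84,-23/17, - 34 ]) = [ - 48, - 42, - 34, - 33, - 6, - 4,-23/17,  49,72.84,94,99] 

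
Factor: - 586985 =-5^1 * 7^1*31^1*541^1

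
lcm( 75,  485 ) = 7275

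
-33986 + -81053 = -115039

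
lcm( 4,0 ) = 0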